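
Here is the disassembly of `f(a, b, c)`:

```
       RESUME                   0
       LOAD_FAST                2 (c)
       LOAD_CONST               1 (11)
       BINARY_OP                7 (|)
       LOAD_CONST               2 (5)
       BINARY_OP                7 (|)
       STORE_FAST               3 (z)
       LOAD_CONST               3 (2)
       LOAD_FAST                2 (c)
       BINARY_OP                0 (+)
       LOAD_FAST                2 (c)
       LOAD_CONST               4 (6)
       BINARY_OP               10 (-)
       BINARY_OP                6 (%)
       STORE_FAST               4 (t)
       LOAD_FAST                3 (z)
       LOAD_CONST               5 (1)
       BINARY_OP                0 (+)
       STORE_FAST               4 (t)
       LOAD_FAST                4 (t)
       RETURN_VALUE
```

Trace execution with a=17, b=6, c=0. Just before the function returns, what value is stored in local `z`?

LOAD_FAST c → push 0. Stack: [0]
LOAD_CONST → push 11. Stack: [0, 11]
BINARY_OP | → 0 | 11 = 11. Stack: [11]
LOAD_CONST → push 5. Stack: [11, 5]
BINARY_OP | → 11 | 5 = 15. Stack: [15]
STORE_FAST z → z=15. Stack: []
LOAD_CONST → push 2. Stack: [2]
LOAD_FAST c → push 0. Stack: [2, 0]
BINARY_OP + → 2 + 0 = 2. Stack: [2]
LOAD_FAST c → push 0. Stack: [2, 0]
LOAD_CONST → push 6. Stack: [2, 0, 6]
BINARY_OP - → 0 - 6 = -6. Stack: [2, -6]
BINARY_OP % → 2 % -6 = -4. Stack: [-4]
STORE_FAST t → t=-4. Stack: []
LOAD_FAST z → push 15. Stack: [15]
LOAD_CONST → push 1. Stack: [15, 1]
BINARY_OP + → 15 + 1 = 16. Stack: [16]
STORE_FAST t → t=16. Stack: []
LOAD_FAST t → push 16. Stack: [16]
RETURN_VALUE → return 16.

15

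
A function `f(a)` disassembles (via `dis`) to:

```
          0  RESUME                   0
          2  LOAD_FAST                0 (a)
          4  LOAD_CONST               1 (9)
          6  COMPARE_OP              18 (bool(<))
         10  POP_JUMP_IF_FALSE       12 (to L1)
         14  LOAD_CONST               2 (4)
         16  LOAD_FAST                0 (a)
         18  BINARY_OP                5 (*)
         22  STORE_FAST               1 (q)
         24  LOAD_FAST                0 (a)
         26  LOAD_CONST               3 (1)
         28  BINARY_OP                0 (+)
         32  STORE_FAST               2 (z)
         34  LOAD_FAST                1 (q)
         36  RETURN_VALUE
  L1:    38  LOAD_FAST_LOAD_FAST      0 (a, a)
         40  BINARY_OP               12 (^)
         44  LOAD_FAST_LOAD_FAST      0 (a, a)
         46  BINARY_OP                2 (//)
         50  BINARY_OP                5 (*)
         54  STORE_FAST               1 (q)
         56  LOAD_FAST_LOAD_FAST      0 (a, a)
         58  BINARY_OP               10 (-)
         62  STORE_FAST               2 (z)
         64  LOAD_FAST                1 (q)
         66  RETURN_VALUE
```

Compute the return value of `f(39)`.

LOAD_FAST a → push 39. Stack: [39]
LOAD_CONST → push 9. Stack: [39, 9]
COMPARE_OP bool(<) → 39 vs 9 = False. Stack: [False]
POP_JUMP_IF_FALSE → pop False; jump. Stack: []
LOAD_FAST_LOAD_FAST a,a → push 39,39. Stack: [39, 39]
BINARY_OP ^ → 39 ^ 39 = 0. Stack: [0]
LOAD_FAST_LOAD_FAST a,a → push 39,39. Stack: [0, 39, 39]
BINARY_OP // → 39 // 39 = 1. Stack: [0, 1]
BINARY_OP * → 0 * 1 = 0. Stack: [0]
STORE_FAST q → q=0. Stack: []
LOAD_FAST_LOAD_FAST a,a → push 39,39. Stack: [39, 39]
BINARY_OP - → 39 - 39 = 0. Stack: [0]
STORE_FAST z → z=0. Stack: []
LOAD_FAST q → push 0. Stack: [0]
RETURN_VALUE → return 0.

0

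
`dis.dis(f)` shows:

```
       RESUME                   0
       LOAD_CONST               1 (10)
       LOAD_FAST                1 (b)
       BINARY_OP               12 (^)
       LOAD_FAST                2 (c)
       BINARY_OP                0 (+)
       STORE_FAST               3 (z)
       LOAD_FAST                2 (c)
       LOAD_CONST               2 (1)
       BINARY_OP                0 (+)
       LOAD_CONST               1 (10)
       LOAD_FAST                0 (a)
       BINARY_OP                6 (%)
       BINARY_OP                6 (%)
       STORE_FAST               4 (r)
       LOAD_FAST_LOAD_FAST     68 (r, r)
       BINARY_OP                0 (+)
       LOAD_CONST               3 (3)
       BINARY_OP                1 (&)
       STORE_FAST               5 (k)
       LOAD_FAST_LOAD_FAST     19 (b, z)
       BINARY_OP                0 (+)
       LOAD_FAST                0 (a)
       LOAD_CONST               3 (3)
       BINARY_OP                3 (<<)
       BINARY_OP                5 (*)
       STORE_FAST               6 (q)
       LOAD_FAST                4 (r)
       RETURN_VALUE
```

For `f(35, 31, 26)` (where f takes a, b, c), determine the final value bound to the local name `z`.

47

LOAD_CONST → push 10. Stack: [10]
LOAD_FAST b → push 31. Stack: [10, 31]
BINARY_OP ^ → 10 ^ 31 = 21. Stack: [21]
LOAD_FAST c → push 26. Stack: [21, 26]
BINARY_OP + → 21 + 26 = 47. Stack: [47]
STORE_FAST z → z=47. Stack: []
LOAD_FAST c → push 26. Stack: [26]
LOAD_CONST → push 1. Stack: [26, 1]
BINARY_OP + → 26 + 1 = 27. Stack: [27]
LOAD_CONST → push 10. Stack: [27, 10]
LOAD_FAST a → push 35. Stack: [27, 10, 35]
BINARY_OP % → 10 % 35 = 10. Stack: [27, 10]
BINARY_OP % → 27 % 10 = 7. Stack: [7]
STORE_FAST r → r=7. Stack: []
LOAD_FAST_LOAD_FAST r,r → push 7,7. Stack: [7, 7]
BINARY_OP + → 7 + 7 = 14. Stack: [14]
LOAD_CONST → push 3. Stack: [14, 3]
BINARY_OP & → 14 & 3 = 2. Stack: [2]
STORE_FAST k → k=2. Stack: []
LOAD_FAST_LOAD_FAST b,z → push 31,47. Stack: [31, 47]
BINARY_OP + → 31 + 47 = 78. Stack: [78]
LOAD_FAST a → push 35. Stack: [78, 35]
LOAD_CONST → push 3. Stack: [78, 35, 3]
BINARY_OP << → 35 << 3 = 280. Stack: [78, 280]
BINARY_OP * → 78 * 280 = 21840. Stack: [21840]
STORE_FAST q → q=21840. Stack: []
LOAD_FAST r → push 7. Stack: [7]
RETURN_VALUE → return 7.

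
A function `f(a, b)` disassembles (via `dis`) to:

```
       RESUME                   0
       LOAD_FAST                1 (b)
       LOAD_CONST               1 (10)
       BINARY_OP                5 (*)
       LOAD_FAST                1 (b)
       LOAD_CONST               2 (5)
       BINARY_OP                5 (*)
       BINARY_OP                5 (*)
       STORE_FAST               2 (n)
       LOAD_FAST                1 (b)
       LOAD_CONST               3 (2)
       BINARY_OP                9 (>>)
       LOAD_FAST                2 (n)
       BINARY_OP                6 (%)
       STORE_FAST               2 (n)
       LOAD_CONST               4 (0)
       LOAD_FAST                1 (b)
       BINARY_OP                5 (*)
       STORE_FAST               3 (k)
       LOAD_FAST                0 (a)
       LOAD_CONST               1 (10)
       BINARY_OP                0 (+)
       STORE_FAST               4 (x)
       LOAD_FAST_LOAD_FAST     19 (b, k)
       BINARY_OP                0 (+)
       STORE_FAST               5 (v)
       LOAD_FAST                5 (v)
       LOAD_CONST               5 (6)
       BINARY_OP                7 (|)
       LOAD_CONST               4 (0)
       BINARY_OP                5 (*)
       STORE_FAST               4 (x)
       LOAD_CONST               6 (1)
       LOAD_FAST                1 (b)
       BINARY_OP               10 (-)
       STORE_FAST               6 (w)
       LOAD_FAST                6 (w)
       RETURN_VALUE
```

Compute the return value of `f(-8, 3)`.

-2

LOAD_FAST b → push 3. Stack: [3]
LOAD_CONST → push 10. Stack: [3, 10]
BINARY_OP * → 3 * 10 = 30. Stack: [30]
LOAD_FAST b → push 3. Stack: [30, 3]
LOAD_CONST → push 5. Stack: [30, 3, 5]
BINARY_OP * → 3 * 5 = 15. Stack: [30, 15]
BINARY_OP * → 30 * 15 = 450. Stack: [450]
STORE_FAST n → n=450. Stack: []
LOAD_FAST b → push 3. Stack: [3]
LOAD_CONST → push 2. Stack: [3, 2]
BINARY_OP >> → 3 >> 2 = 0. Stack: [0]
LOAD_FAST n → push 450. Stack: [0, 450]
BINARY_OP % → 0 % 450 = 0. Stack: [0]
STORE_FAST n → n=0. Stack: []
LOAD_CONST → push 0. Stack: [0]
LOAD_FAST b → push 3. Stack: [0, 3]
BINARY_OP * → 0 * 3 = 0. Stack: [0]
STORE_FAST k → k=0. Stack: []
LOAD_FAST a → push -8. Stack: [-8]
LOAD_CONST → push 10. Stack: [-8, 10]
BINARY_OP + → -8 + 10 = 2. Stack: [2]
STORE_FAST x → x=2. Stack: []
LOAD_FAST_LOAD_FAST b,k → push 3,0. Stack: [3, 0]
BINARY_OP + → 3 + 0 = 3. Stack: [3]
STORE_FAST v → v=3. Stack: []
LOAD_FAST v → push 3. Stack: [3]
LOAD_CONST → push 6. Stack: [3, 6]
BINARY_OP | → 3 | 6 = 7. Stack: [7]
LOAD_CONST → push 0. Stack: [7, 0]
BINARY_OP * → 7 * 0 = 0. Stack: [0]
STORE_FAST x → x=0. Stack: []
LOAD_CONST → push 1. Stack: [1]
LOAD_FAST b → push 3. Stack: [1, 3]
BINARY_OP - → 1 - 3 = -2. Stack: [-2]
STORE_FAST w → w=-2. Stack: []
LOAD_FAST w → push -2. Stack: [-2]
RETURN_VALUE → return -2.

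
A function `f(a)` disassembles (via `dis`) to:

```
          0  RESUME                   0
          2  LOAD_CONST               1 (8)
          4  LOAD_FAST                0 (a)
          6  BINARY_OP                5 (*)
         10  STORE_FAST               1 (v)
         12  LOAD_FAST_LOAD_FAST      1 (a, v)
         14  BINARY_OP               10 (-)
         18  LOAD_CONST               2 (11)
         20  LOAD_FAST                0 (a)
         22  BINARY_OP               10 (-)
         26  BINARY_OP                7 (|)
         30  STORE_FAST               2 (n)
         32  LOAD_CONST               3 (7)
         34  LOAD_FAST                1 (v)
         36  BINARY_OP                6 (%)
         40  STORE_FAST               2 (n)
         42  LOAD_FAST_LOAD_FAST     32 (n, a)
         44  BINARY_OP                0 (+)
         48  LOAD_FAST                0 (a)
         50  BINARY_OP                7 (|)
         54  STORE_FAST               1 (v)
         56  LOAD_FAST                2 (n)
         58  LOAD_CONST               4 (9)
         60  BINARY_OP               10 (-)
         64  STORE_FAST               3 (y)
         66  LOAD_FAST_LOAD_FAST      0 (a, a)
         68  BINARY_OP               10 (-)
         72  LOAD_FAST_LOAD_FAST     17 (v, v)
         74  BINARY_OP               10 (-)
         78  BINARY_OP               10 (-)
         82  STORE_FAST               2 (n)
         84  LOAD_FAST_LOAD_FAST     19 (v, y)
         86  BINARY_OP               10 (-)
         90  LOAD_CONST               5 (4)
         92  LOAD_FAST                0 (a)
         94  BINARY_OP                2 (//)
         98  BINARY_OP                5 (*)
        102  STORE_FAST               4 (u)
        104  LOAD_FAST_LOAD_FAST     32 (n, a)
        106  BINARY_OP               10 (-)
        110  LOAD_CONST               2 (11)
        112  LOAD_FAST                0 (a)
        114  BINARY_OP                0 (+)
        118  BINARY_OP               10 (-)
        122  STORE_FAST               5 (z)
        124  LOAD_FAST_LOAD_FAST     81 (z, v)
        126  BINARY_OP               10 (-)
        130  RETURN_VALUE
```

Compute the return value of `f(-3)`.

-2

LOAD_CONST → push 8. Stack: [8]
LOAD_FAST a → push -3. Stack: [8, -3]
BINARY_OP * → 8 * -3 = -24. Stack: [-24]
STORE_FAST v → v=-24. Stack: []
LOAD_FAST_LOAD_FAST a,v → push -3,-24. Stack: [-3, -24]
BINARY_OP - → -3 - -24 = 21. Stack: [21]
LOAD_CONST → push 11. Stack: [21, 11]
LOAD_FAST a → push -3. Stack: [21, 11, -3]
BINARY_OP - → 11 - -3 = 14. Stack: [21, 14]
BINARY_OP | → 21 | 14 = 31. Stack: [31]
STORE_FAST n → n=31. Stack: []
LOAD_CONST → push 7. Stack: [7]
LOAD_FAST v → push -24. Stack: [7, -24]
BINARY_OP % → 7 % -24 = -17. Stack: [-17]
STORE_FAST n → n=-17. Stack: []
LOAD_FAST_LOAD_FAST n,a → push -17,-3. Stack: [-17, -3]
BINARY_OP + → -17 + -3 = -20. Stack: [-20]
LOAD_FAST a → push -3. Stack: [-20, -3]
BINARY_OP | → -20 | -3 = -3. Stack: [-3]
STORE_FAST v → v=-3. Stack: []
LOAD_FAST n → push -17. Stack: [-17]
LOAD_CONST → push 9. Stack: [-17, 9]
BINARY_OP - → -17 - 9 = -26. Stack: [-26]
STORE_FAST y → y=-26. Stack: []
LOAD_FAST_LOAD_FAST a,a → push -3,-3. Stack: [-3, -3]
BINARY_OP - → -3 - -3 = 0. Stack: [0]
LOAD_FAST_LOAD_FAST v,v → push -3,-3. Stack: [0, -3, -3]
BINARY_OP - → -3 - -3 = 0. Stack: [0, 0]
BINARY_OP - → 0 - 0 = 0. Stack: [0]
STORE_FAST n → n=0. Stack: []
LOAD_FAST_LOAD_FAST v,y → push -3,-26. Stack: [-3, -26]
BINARY_OP - → -3 - -26 = 23. Stack: [23]
LOAD_CONST → push 4. Stack: [23, 4]
LOAD_FAST a → push -3. Stack: [23, 4, -3]
BINARY_OP // → 4 // -3 = -2. Stack: [23, -2]
BINARY_OP * → 23 * -2 = -46. Stack: [-46]
STORE_FAST u → u=-46. Stack: []
LOAD_FAST_LOAD_FAST n,a → push 0,-3. Stack: [0, -3]
BINARY_OP - → 0 - -3 = 3. Stack: [3]
LOAD_CONST → push 11. Stack: [3, 11]
LOAD_FAST a → push -3. Stack: [3, 11, -3]
BINARY_OP + → 11 + -3 = 8. Stack: [3, 8]
BINARY_OP - → 3 - 8 = -5. Stack: [-5]
STORE_FAST z → z=-5. Stack: []
LOAD_FAST_LOAD_FAST z,v → push -5,-3. Stack: [-5, -3]
BINARY_OP - → -5 - -3 = -2. Stack: [-2]
RETURN_VALUE → return -2.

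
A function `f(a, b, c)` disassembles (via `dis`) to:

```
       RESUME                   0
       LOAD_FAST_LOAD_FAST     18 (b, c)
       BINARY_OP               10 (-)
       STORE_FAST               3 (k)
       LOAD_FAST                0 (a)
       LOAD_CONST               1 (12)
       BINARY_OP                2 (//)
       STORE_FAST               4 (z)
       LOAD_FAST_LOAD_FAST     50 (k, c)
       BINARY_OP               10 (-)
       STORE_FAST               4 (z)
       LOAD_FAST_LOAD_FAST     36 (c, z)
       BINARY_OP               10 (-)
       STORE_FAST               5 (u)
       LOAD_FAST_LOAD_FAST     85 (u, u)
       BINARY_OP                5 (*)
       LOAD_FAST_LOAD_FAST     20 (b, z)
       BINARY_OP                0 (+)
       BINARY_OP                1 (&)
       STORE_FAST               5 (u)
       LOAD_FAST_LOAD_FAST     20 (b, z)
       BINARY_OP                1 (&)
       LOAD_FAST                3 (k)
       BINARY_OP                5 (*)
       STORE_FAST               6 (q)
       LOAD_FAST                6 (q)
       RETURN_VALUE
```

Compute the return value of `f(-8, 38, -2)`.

1360

LOAD_FAST_LOAD_FAST b,c → push 38,-2. Stack: [38, -2]
BINARY_OP - → 38 - -2 = 40. Stack: [40]
STORE_FAST k → k=40. Stack: []
LOAD_FAST a → push -8. Stack: [-8]
LOAD_CONST → push 12. Stack: [-8, 12]
BINARY_OP // → -8 // 12 = -1. Stack: [-1]
STORE_FAST z → z=-1. Stack: []
LOAD_FAST_LOAD_FAST k,c → push 40,-2. Stack: [40, -2]
BINARY_OP - → 40 - -2 = 42. Stack: [42]
STORE_FAST z → z=42. Stack: []
LOAD_FAST_LOAD_FAST c,z → push -2,42. Stack: [-2, 42]
BINARY_OP - → -2 - 42 = -44. Stack: [-44]
STORE_FAST u → u=-44. Stack: []
LOAD_FAST_LOAD_FAST u,u → push -44,-44. Stack: [-44, -44]
BINARY_OP * → -44 * -44 = 1936. Stack: [1936]
LOAD_FAST_LOAD_FAST b,z → push 38,42. Stack: [1936, 38, 42]
BINARY_OP + → 38 + 42 = 80. Stack: [1936, 80]
BINARY_OP & → 1936 & 80 = 16. Stack: [16]
STORE_FAST u → u=16. Stack: []
LOAD_FAST_LOAD_FAST b,z → push 38,42. Stack: [38, 42]
BINARY_OP & → 38 & 42 = 34. Stack: [34]
LOAD_FAST k → push 40. Stack: [34, 40]
BINARY_OP * → 34 * 40 = 1360. Stack: [1360]
STORE_FAST q → q=1360. Stack: []
LOAD_FAST q → push 1360. Stack: [1360]
RETURN_VALUE → return 1360.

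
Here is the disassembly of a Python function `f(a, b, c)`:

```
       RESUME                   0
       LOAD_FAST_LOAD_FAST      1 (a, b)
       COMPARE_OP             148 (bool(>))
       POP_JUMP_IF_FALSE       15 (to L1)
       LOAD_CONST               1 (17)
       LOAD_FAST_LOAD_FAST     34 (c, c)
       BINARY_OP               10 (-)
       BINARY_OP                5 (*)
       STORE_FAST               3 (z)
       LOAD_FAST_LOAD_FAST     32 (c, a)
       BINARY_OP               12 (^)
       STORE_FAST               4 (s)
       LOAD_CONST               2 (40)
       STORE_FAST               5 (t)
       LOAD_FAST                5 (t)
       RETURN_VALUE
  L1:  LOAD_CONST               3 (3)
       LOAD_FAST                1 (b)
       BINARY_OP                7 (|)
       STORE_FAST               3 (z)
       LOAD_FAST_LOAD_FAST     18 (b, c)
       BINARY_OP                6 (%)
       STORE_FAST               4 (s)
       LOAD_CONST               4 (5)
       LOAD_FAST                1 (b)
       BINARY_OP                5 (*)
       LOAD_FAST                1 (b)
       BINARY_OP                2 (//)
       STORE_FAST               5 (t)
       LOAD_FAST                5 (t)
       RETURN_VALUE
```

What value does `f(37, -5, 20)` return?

LOAD_FAST_LOAD_FAST a,b → push 37,-5. Stack: [37, -5]
COMPARE_OP bool(>) → 37 vs -5 = True. Stack: [True]
POP_JUMP_IF_FALSE → pop True; no jump. Stack: []
LOAD_CONST → push 17. Stack: [17]
LOAD_FAST_LOAD_FAST c,c → push 20,20. Stack: [17, 20, 20]
BINARY_OP - → 20 - 20 = 0. Stack: [17, 0]
BINARY_OP * → 17 * 0 = 0. Stack: [0]
STORE_FAST z → z=0. Stack: []
LOAD_FAST_LOAD_FAST c,a → push 20,37. Stack: [20, 37]
BINARY_OP ^ → 20 ^ 37 = 49. Stack: [49]
STORE_FAST s → s=49. Stack: []
LOAD_CONST → push 40. Stack: [40]
STORE_FAST t → t=40. Stack: []
LOAD_FAST t → push 40. Stack: [40]
RETURN_VALUE → return 40.

40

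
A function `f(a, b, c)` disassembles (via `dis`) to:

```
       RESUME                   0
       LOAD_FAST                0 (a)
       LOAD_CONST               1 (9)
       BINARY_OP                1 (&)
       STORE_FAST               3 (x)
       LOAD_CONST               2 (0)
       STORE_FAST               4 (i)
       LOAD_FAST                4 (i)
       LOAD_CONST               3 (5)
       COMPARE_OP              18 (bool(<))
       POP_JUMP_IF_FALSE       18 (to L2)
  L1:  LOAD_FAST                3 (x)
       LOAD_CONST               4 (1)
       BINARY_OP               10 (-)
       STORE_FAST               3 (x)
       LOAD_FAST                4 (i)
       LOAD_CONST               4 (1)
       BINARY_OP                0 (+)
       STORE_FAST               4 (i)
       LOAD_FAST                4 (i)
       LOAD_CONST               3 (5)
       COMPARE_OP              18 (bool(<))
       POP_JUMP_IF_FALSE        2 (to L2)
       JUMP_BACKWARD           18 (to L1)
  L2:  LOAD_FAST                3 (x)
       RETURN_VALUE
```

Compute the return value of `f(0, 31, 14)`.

-5

LOAD_FAST a → push 0
LOAD_CONST → push 9
BINARY_OP & → 0 & 9 = 0
STORE_FAST x → x=0
LOAD_CONST → push 0
STORE_FAST i → i=0
LOAD_FAST i → push 0
LOAD_CONST → push 5
COMPARE_OP bool(<) → 0 vs 5 = True
POP_JUMP_IF_FALSE → pop True; no jump
LOAD_FAST x → push 0
LOAD_CONST → push 1
BINARY_OP - → 0 - 1 = -1
STORE_FAST x → x=-1
LOAD_FAST i → push 0
LOAD_CONST → push 1
BINARY_OP + → 0 + 1 = 1
STORE_FAST i → i=1
LOAD_FAST i → push 1
LOAD_CONST → push 5
COMPARE_OP bool(<) → 1 vs 5 = True
POP_JUMP_IF_FALSE → pop True; no jump
LOAD_FAST x → push -1
LOAD_CONST → push 1
BINARY_OP - → -1 - 1 = -2
STORE_FAST x → x=-2
LOAD_FAST i → push 1
LOAD_CONST → push 1
BINARY_OP + → 1 + 1 = 2
STORE_FAST i → i=2
LOAD_FAST i → push 2
LOAD_CONST → push 5
COMPARE_OP bool(<) → 2 vs 5 = True
POP_JUMP_IF_FALSE → pop True; no jump
LOAD_FAST x → push -2
LOAD_CONST → push 1
BINARY_OP - → -2 - 1 = -3
STORE_FAST x → x=-3
LOAD_FAST i → push 2
LOAD_CONST → push 1
BINARY_OP + → 2 + 1 = 3
STORE_FAST i → i=3
LOAD_FAST i → push 3
LOAD_CONST → push 5
COMPARE_OP bool(<) → 3 vs 5 = True
POP_JUMP_IF_FALSE → pop True; no jump
LOAD_FAST x → push -3
LOAD_CONST → push 1
BINARY_OP - → -3 - 1 = -4
STORE_FAST x → x=-4
LOAD_FAST i → push 3
LOAD_CONST → push 1
BINARY_OP + → 3 + 1 = 4
STORE_FAST i → i=4
LOAD_FAST i → push 4
LOAD_CONST → push 5
COMPARE_OP bool(<) → 4 vs 5 = True
POP_JUMP_IF_FALSE → pop True; no jump
LOAD_FAST x → push -4
LOAD_CONST → push 1
BINARY_OP - → -4 - 1 = -5
STORE_FAST x → x=-5
LOAD_FAST i → push 4
LOAD_CONST → push 1
BINARY_OP + → 4 + 1 = 5
STORE_FAST i → i=5
LOAD_FAST i → push 5
LOAD_CONST → push 5
COMPARE_OP bool(<) → 5 vs 5 = False
POP_JUMP_IF_FALSE → pop False; jump
LOAD_FAST x → push -5
RETURN_VALUE → return -5.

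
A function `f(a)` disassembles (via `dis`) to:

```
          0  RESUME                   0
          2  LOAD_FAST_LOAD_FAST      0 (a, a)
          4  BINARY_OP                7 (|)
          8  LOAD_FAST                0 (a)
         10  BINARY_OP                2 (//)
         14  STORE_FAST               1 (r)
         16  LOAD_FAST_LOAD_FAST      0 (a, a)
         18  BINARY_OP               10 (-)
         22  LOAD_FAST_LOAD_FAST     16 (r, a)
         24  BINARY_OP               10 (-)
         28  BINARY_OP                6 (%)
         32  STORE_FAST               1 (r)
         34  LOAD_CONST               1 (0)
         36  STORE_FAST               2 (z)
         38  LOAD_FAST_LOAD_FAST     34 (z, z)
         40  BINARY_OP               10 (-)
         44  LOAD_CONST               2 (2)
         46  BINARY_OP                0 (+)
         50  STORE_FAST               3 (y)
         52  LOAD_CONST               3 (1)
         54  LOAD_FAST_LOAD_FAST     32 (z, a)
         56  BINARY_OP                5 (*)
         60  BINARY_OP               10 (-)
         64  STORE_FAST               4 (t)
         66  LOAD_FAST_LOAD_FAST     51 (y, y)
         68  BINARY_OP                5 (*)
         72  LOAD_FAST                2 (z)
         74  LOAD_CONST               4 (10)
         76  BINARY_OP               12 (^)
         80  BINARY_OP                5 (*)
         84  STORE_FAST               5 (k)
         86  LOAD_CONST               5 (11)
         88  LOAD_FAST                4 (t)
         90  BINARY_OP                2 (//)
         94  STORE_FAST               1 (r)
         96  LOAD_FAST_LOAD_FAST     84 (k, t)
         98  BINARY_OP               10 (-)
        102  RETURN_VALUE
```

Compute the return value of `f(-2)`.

39

LOAD_FAST_LOAD_FAST a,a → push -2,-2. Stack: [-2, -2]
BINARY_OP | → -2 | -2 = -2. Stack: [-2]
LOAD_FAST a → push -2. Stack: [-2, -2]
BINARY_OP // → -2 // -2 = 1. Stack: [1]
STORE_FAST r → r=1. Stack: []
LOAD_FAST_LOAD_FAST a,a → push -2,-2. Stack: [-2, -2]
BINARY_OP - → -2 - -2 = 0. Stack: [0]
LOAD_FAST_LOAD_FAST r,a → push 1,-2. Stack: [0, 1, -2]
BINARY_OP - → 1 - -2 = 3. Stack: [0, 3]
BINARY_OP % → 0 % 3 = 0. Stack: [0]
STORE_FAST r → r=0. Stack: []
LOAD_CONST → push 0. Stack: [0]
STORE_FAST z → z=0. Stack: []
LOAD_FAST_LOAD_FAST z,z → push 0,0. Stack: [0, 0]
BINARY_OP - → 0 - 0 = 0. Stack: [0]
LOAD_CONST → push 2. Stack: [0, 2]
BINARY_OP + → 0 + 2 = 2. Stack: [2]
STORE_FAST y → y=2. Stack: []
LOAD_CONST → push 1. Stack: [1]
LOAD_FAST_LOAD_FAST z,a → push 0,-2. Stack: [1, 0, -2]
BINARY_OP * → 0 * -2 = 0. Stack: [1, 0]
BINARY_OP - → 1 - 0 = 1. Stack: [1]
STORE_FAST t → t=1. Stack: []
LOAD_FAST_LOAD_FAST y,y → push 2,2. Stack: [2, 2]
BINARY_OP * → 2 * 2 = 4. Stack: [4]
LOAD_FAST z → push 0. Stack: [4, 0]
LOAD_CONST → push 10. Stack: [4, 0, 10]
BINARY_OP ^ → 0 ^ 10 = 10. Stack: [4, 10]
BINARY_OP * → 4 * 10 = 40. Stack: [40]
STORE_FAST k → k=40. Stack: []
LOAD_CONST → push 11. Stack: [11]
LOAD_FAST t → push 1. Stack: [11, 1]
BINARY_OP // → 11 // 1 = 11. Stack: [11]
STORE_FAST r → r=11. Stack: []
LOAD_FAST_LOAD_FAST k,t → push 40,1. Stack: [40, 1]
BINARY_OP - → 40 - 1 = 39. Stack: [39]
RETURN_VALUE → return 39.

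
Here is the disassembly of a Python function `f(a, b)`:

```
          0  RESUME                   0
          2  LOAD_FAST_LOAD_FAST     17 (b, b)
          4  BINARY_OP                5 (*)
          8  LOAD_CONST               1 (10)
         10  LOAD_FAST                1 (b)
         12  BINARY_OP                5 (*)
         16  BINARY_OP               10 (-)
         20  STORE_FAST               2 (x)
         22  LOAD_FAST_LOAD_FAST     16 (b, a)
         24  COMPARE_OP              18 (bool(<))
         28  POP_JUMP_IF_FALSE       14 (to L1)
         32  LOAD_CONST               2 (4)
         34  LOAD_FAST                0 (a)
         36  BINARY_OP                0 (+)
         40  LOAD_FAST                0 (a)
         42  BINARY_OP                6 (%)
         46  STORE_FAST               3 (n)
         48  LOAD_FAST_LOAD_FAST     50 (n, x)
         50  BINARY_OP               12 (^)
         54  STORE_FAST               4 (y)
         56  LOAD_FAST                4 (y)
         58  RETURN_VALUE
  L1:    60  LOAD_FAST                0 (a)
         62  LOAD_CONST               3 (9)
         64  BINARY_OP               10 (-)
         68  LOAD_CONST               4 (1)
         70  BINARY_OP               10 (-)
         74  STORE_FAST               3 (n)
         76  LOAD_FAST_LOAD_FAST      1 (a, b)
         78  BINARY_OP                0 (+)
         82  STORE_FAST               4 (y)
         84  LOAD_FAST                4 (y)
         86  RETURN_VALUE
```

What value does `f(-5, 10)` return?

LOAD_FAST_LOAD_FAST b,b → push 10,10. Stack: [10, 10]
BINARY_OP * → 10 * 10 = 100. Stack: [100]
LOAD_CONST → push 10. Stack: [100, 10]
LOAD_FAST b → push 10. Stack: [100, 10, 10]
BINARY_OP * → 10 * 10 = 100. Stack: [100, 100]
BINARY_OP - → 100 - 100 = 0. Stack: [0]
STORE_FAST x → x=0. Stack: []
LOAD_FAST_LOAD_FAST b,a → push 10,-5. Stack: [10, -5]
COMPARE_OP bool(<) → 10 vs -5 = False. Stack: [False]
POP_JUMP_IF_FALSE → pop False; jump. Stack: []
LOAD_FAST a → push -5. Stack: [-5]
LOAD_CONST → push 9. Stack: [-5, 9]
BINARY_OP - → -5 - 9 = -14. Stack: [-14]
LOAD_CONST → push 1. Stack: [-14, 1]
BINARY_OP - → -14 - 1 = -15. Stack: [-15]
STORE_FAST n → n=-15. Stack: []
LOAD_FAST_LOAD_FAST a,b → push -5,10. Stack: [-5, 10]
BINARY_OP + → -5 + 10 = 5. Stack: [5]
STORE_FAST y → y=5. Stack: []
LOAD_FAST y → push 5. Stack: [5]
RETURN_VALUE → return 5.

5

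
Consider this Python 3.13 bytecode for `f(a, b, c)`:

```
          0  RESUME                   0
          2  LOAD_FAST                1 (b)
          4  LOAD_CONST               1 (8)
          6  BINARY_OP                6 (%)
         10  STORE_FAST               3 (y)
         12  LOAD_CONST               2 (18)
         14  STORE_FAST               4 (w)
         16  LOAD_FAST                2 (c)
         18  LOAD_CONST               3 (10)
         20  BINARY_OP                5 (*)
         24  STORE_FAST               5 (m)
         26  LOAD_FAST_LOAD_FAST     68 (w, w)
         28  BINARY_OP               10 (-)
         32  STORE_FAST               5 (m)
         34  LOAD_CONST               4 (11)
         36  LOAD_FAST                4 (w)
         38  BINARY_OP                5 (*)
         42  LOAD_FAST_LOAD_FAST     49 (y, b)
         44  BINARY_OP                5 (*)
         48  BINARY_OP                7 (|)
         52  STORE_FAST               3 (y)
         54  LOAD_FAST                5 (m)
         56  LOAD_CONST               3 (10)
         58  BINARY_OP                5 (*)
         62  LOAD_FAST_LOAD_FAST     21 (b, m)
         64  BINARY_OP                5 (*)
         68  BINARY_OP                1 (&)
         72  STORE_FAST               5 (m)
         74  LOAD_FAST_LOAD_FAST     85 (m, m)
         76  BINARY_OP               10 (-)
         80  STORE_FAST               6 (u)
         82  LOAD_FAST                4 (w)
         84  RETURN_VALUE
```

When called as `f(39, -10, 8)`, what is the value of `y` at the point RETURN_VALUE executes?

LOAD_FAST b → push -10. Stack: [-10]
LOAD_CONST → push 8. Stack: [-10, 8]
BINARY_OP % → -10 % 8 = 6. Stack: [6]
STORE_FAST y → y=6. Stack: []
LOAD_CONST → push 18. Stack: [18]
STORE_FAST w → w=18. Stack: []
LOAD_FAST c → push 8. Stack: [8]
LOAD_CONST → push 10. Stack: [8, 10]
BINARY_OP * → 8 * 10 = 80. Stack: [80]
STORE_FAST m → m=80. Stack: []
LOAD_FAST_LOAD_FAST w,w → push 18,18. Stack: [18, 18]
BINARY_OP - → 18 - 18 = 0. Stack: [0]
STORE_FAST m → m=0. Stack: []
LOAD_CONST → push 11. Stack: [11]
LOAD_FAST w → push 18. Stack: [11, 18]
BINARY_OP * → 11 * 18 = 198. Stack: [198]
LOAD_FAST_LOAD_FAST y,b → push 6,-10. Stack: [198, 6, -10]
BINARY_OP * → 6 * -10 = -60. Stack: [198, -60]
BINARY_OP | → 198 | -60 = -58. Stack: [-58]
STORE_FAST y → y=-58. Stack: []
LOAD_FAST m → push 0. Stack: [0]
LOAD_CONST → push 10. Stack: [0, 10]
BINARY_OP * → 0 * 10 = 0. Stack: [0]
LOAD_FAST_LOAD_FAST b,m → push -10,0. Stack: [0, -10, 0]
BINARY_OP * → -10 * 0 = 0. Stack: [0, 0]
BINARY_OP & → 0 & 0 = 0. Stack: [0]
STORE_FAST m → m=0. Stack: []
LOAD_FAST_LOAD_FAST m,m → push 0,0. Stack: [0, 0]
BINARY_OP - → 0 - 0 = 0. Stack: [0]
STORE_FAST u → u=0. Stack: []
LOAD_FAST w → push 18. Stack: [18]
RETURN_VALUE → return 18.

-58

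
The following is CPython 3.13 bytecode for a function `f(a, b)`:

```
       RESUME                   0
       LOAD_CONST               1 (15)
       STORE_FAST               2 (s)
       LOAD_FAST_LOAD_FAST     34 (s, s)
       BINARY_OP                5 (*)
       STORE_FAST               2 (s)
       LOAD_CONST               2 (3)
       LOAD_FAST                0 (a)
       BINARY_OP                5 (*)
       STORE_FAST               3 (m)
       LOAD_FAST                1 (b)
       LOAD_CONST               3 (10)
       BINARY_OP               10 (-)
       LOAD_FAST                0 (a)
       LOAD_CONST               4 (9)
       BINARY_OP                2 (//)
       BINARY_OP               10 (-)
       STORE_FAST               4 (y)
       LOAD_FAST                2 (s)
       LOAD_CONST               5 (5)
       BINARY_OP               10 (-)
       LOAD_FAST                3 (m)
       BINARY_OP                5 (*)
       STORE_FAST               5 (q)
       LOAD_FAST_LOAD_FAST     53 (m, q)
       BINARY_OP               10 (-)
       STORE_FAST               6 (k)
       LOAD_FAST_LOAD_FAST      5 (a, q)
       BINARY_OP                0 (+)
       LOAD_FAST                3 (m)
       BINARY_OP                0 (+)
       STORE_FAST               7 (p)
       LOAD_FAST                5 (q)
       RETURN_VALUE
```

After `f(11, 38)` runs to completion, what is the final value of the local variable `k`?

LOAD_CONST → push 15. Stack: [15]
STORE_FAST s → s=15. Stack: []
LOAD_FAST_LOAD_FAST s,s → push 15,15. Stack: [15, 15]
BINARY_OP * → 15 * 15 = 225. Stack: [225]
STORE_FAST s → s=225. Stack: []
LOAD_CONST → push 3. Stack: [3]
LOAD_FAST a → push 11. Stack: [3, 11]
BINARY_OP * → 3 * 11 = 33. Stack: [33]
STORE_FAST m → m=33. Stack: []
LOAD_FAST b → push 38. Stack: [38]
LOAD_CONST → push 10. Stack: [38, 10]
BINARY_OP - → 38 - 10 = 28. Stack: [28]
LOAD_FAST a → push 11. Stack: [28, 11]
LOAD_CONST → push 9. Stack: [28, 11, 9]
BINARY_OP // → 11 // 9 = 1. Stack: [28, 1]
BINARY_OP - → 28 - 1 = 27. Stack: [27]
STORE_FAST y → y=27. Stack: []
LOAD_FAST s → push 225. Stack: [225]
LOAD_CONST → push 5. Stack: [225, 5]
BINARY_OP - → 225 - 5 = 220. Stack: [220]
LOAD_FAST m → push 33. Stack: [220, 33]
BINARY_OP * → 220 * 33 = 7260. Stack: [7260]
STORE_FAST q → q=7260. Stack: []
LOAD_FAST_LOAD_FAST m,q → push 33,7260. Stack: [33, 7260]
BINARY_OP - → 33 - 7260 = -7227. Stack: [-7227]
STORE_FAST k → k=-7227. Stack: []
LOAD_FAST_LOAD_FAST a,q → push 11,7260. Stack: [11, 7260]
BINARY_OP + → 11 + 7260 = 7271. Stack: [7271]
LOAD_FAST m → push 33. Stack: [7271, 33]
BINARY_OP + → 7271 + 33 = 7304. Stack: [7304]
STORE_FAST p → p=7304. Stack: []
LOAD_FAST q → push 7260. Stack: [7260]
RETURN_VALUE → return 7260.

-7227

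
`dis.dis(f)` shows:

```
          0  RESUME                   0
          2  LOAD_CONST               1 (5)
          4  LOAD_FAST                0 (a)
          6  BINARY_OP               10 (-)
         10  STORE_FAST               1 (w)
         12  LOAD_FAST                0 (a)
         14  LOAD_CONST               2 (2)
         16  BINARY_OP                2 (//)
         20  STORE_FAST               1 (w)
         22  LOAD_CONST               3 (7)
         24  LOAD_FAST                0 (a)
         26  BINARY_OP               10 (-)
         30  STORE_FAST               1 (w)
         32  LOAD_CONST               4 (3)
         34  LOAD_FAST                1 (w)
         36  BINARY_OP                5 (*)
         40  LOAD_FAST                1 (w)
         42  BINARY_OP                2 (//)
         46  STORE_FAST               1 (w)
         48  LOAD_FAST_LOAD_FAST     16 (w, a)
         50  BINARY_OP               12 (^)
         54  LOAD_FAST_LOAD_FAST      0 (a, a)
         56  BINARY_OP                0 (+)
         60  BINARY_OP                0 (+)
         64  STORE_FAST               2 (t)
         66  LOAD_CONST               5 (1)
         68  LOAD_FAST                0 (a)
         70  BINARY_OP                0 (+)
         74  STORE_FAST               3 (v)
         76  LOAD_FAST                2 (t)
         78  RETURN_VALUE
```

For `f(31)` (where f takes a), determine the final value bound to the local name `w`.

3

LOAD_CONST → push 5. Stack: [5]
LOAD_FAST a → push 31. Stack: [5, 31]
BINARY_OP - → 5 - 31 = -26. Stack: [-26]
STORE_FAST w → w=-26. Stack: []
LOAD_FAST a → push 31. Stack: [31]
LOAD_CONST → push 2. Stack: [31, 2]
BINARY_OP // → 31 // 2 = 15. Stack: [15]
STORE_FAST w → w=15. Stack: []
LOAD_CONST → push 7. Stack: [7]
LOAD_FAST a → push 31. Stack: [7, 31]
BINARY_OP - → 7 - 31 = -24. Stack: [-24]
STORE_FAST w → w=-24. Stack: []
LOAD_CONST → push 3. Stack: [3]
LOAD_FAST w → push -24. Stack: [3, -24]
BINARY_OP * → 3 * -24 = -72. Stack: [-72]
LOAD_FAST w → push -24. Stack: [-72, -24]
BINARY_OP // → -72 // -24 = 3. Stack: [3]
STORE_FAST w → w=3. Stack: []
LOAD_FAST_LOAD_FAST w,a → push 3,31. Stack: [3, 31]
BINARY_OP ^ → 3 ^ 31 = 28. Stack: [28]
LOAD_FAST_LOAD_FAST a,a → push 31,31. Stack: [28, 31, 31]
BINARY_OP + → 31 + 31 = 62. Stack: [28, 62]
BINARY_OP + → 28 + 62 = 90. Stack: [90]
STORE_FAST t → t=90. Stack: []
LOAD_CONST → push 1. Stack: [1]
LOAD_FAST a → push 31. Stack: [1, 31]
BINARY_OP + → 1 + 31 = 32. Stack: [32]
STORE_FAST v → v=32. Stack: []
LOAD_FAST t → push 90. Stack: [90]
RETURN_VALUE → return 90.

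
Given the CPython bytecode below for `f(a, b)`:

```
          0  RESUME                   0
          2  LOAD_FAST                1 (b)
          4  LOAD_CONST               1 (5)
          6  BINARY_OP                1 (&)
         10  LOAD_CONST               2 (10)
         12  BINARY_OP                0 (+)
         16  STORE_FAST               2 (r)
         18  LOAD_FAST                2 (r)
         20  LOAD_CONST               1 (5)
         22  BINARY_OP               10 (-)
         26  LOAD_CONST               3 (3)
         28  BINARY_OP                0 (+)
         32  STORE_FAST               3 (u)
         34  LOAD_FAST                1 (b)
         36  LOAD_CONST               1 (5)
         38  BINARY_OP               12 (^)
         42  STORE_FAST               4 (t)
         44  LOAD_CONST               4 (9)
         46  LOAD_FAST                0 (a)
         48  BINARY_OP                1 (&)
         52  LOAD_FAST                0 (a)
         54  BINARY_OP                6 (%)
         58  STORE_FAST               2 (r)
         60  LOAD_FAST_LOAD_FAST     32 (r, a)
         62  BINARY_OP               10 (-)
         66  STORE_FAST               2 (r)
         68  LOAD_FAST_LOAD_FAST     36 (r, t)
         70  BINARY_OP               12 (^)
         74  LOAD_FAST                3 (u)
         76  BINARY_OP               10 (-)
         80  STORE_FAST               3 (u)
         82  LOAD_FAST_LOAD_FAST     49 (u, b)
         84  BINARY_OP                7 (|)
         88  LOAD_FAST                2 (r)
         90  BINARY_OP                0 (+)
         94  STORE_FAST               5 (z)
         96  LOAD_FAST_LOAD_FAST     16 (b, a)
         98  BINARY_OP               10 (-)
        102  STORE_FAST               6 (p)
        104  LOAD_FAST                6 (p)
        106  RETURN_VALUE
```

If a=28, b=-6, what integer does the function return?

-34

LOAD_FAST b → push -6. Stack: [-6]
LOAD_CONST → push 5. Stack: [-6, 5]
BINARY_OP & → -6 & 5 = 0. Stack: [0]
LOAD_CONST → push 10. Stack: [0, 10]
BINARY_OP + → 0 + 10 = 10. Stack: [10]
STORE_FAST r → r=10. Stack: []
LOAD_FAST r → push 10. Stack: [10]
LOAD_CONST → push 5. Stack: [10, 5]
BINARY_OP - → 10 - 5 = 5. Stack: [5]
LOAD_CONST → push 3. Stack: [5, 3]
BINARY_OP + → 5 + 3 = 8. Stack: [8]
STORE_FAST u → u=8. Stack: []
LOAD_FAST b → push -6. Stack: [-6]
LOAD_CONST → push 5. Stack: [-6, 5]
BINARY_OP ^ → -6 ^ 5 = -1. Stack: [-1]
STORE_FAST t → t=-1. Stack: []
LOAD_CONST → push 9. Stack: [9]
LOAD_FAST a → push 28. Stack: [9, 28]
BINARY_OP & → 9 & 28 = 8. Stack: [8]
LOAD_FAST a → push 28. Stack: [8, 28]
BINARY_OP % → 8 % 28 = 8. Stack: [8]
STORE_FAST r → r=8. Stack: []
LOAD_FAST_LOAD_FAST r,a → push 8,28. Stack: [8, 28]
BINARY_OP - → 8 - 28 = -20. Stack: [-20]
STORE_FAST r → r=-20. Stack: []
LOAD_FAST_LOAD_FAST r,t → push -20,-1. Stack: [-20, -1]
BINARY_OP ^ → -20 ^ -1 = 19. Stack: [19]
LOAD_FAST u → push 8. Stack: [19, 8]
BINARY_OP - → 19 - 8 = 11. Stack: [11]
STORE_FAST u → u=11. Stack: []
LOAD_FAST_LOAD_FAST u,b → push 11,-6. Stack: [11, -6]
BINARY_OP | → 11 | -6 = -5. Stack: [-5]
LOAD_FAST r → push -20. Stack: [-5, -20]
BINARY_OP + → -5 + -20 = -25. Stack: [-25]
STORE_FAST z → z=-25. Stack: []
LOAD_FAST_LOAD_FAST b,a → push -6,28. Stack: [-6, 28]
BINARY_OP - → -6 - 28 = -34. Stack: [-34]
STORE_FAST p → p=-34. Stack: []
LOAD_FAST p → push -34. Stack: [-34]
RETURN_VALUE → return -34.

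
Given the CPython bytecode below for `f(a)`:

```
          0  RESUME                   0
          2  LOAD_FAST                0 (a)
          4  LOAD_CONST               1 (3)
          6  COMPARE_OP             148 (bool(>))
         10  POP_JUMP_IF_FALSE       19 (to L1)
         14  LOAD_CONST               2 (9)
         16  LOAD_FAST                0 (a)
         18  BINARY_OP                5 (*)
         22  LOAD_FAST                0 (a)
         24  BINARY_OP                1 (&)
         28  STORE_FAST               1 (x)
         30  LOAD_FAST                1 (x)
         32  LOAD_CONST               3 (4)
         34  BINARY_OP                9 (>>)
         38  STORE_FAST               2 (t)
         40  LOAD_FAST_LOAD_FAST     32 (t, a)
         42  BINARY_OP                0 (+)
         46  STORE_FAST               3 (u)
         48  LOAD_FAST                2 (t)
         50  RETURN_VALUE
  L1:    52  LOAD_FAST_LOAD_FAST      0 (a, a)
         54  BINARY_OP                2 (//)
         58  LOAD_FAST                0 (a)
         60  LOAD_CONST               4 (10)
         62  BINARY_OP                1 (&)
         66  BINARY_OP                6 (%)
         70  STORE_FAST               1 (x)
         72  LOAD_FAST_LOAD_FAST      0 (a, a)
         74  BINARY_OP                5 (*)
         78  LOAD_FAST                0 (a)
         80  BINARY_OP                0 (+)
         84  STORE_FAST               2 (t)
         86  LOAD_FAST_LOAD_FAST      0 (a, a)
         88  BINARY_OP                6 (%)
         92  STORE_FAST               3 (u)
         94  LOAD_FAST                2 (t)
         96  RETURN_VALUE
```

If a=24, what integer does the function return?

LOAD_FAST a → push 24. Stack: [24]
LOAD_CONST → push 3. Stack: [24, 3]
COMPARE_OP bool(>) → 24 vs 3 = True. Stack: [True]
POP_JUMP_IF_FALSE → pop True; no jump. Stack: []
LOAD_CONST → push 9. Stack: [9]
LOAD_FAST a → push 24. Stack: [9, 24]
BINARY_OP * → 9 * 24 = 216. Stack: [216]
LOAD_FAST a → push 24. Stack: [216, 24]
BINARY_OP & → 216 & 24 = 24. Stack: [24]
STORE_FAST x → x=24. Stack: []
LOAD_FAST x → push 24. Stack: [24]
LOAD_CONST → push 4. Stack: [24, 4]
BINARY_OP >> → 24 >> 4 = 1. Stack: [1]
STORE_FAST t → t=1. Stack: []
LOAD_FAST_LOAD_FAST t,a → push 1,24. Stack: [1, 24]
BINARY_OP + → 1 + 24 = 25. Stack: [25]
STORE_FAST u → u=25. Stack: []
LOAD_FAST t → push 1. Stack: [1]
RETURN_VALUE → return 1.

1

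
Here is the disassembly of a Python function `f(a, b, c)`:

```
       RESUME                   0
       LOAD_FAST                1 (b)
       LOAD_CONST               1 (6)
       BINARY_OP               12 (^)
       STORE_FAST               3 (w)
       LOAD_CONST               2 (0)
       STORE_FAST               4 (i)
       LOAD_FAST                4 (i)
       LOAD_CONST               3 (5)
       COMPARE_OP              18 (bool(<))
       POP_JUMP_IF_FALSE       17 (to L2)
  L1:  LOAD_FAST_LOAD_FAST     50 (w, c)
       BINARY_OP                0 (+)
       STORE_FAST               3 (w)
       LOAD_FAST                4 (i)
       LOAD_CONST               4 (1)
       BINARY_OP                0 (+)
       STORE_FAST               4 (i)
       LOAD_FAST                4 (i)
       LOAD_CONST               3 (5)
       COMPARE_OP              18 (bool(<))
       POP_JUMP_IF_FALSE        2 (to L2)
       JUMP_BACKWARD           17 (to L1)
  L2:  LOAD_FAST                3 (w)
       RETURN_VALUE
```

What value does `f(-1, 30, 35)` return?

LOAD_FAST b → push 30
LOAD_CONST → push 6
BINARY_OP ^ → 30 ^ 6 = 24
STORE_FAST w → w=24
LOAD_CONST → push 0
STORE_FAST i → i=0
LOAD_FAST i → push 0
LOAD_CONST → push 5
COMPARE_OP bool(<) → 0 vs 5 = True
POP_JUMP_IF_FALSE → pop True; no jump
LOAD_FAST_LOAD_FAST w,c → push 24,35
BINARY_OP + → 24 + 35 = 59
STORE_FAST w → w=59
LOAD_FAST i → push 0
LOAD_CONST → push 1
BINARY_OP + → 0 + 1 = 1
STORE_FAST i → i=1
LOAD_FAST i → push 1
LOAD_CONST → push 5
COMPARE_OP bool(<) → 1 vs 5 = True
POP_JUMP_IF_FALSE → pop True; no jump
LOAD_FAST_LOAD_FAST w,c → push 59,35
BINARY_OP + → 59 + 35 = 94
STORE_FAST w → w=94
LOAD_FAST i → push 1
LOAD_CONST → push 1
BINARY_OP + → 1 + 1 = 2
STORE_FAST i → i=2
LOAD_FAST i → push 2
LOAD_CONST → push 5
COMPARE_OP bool(<) → 2 vs 5 = True
POP_JUMP_IF_FALSE → pop True; no jump
LOAD_FAST_LOAD_FAST w,c → push 94,35
BINARY_OP + → 94 + 35 = 129
STORE_FAST w → w=129
LOAD_FAST i → push 2
LOAD_CONST → push 1
BINARY_OP + → 2 + 1 = 3
STORE_FAST i → i=3
LOAD_FAST i → push 3
LOAD_CONST → push 5
COMPARE_OP bool(<) → 3 vs 5 = True
POP_JUMP_IF_FALSE → pop True; no jump
LOAD_FAST_LOAD_FAST w,c → push 129,35
BINARY_OP + → 129 + 35 = 164
STORE_FAST w → w=164
LOAD_FAST i → push 3
LOAD_CONST → push 1
BINARY_OP + → 3 + 1 = 4
STORE_FAST i → i=4
LOAD_FAST i → push 4
LOAD_CONST → push 5
COMPARE_OP bool(<) → 4 vs 5 = True
POP_JUMP_IF_FALSE → pop True; no jump
LOAD_FAST_LOAD_FAST w,c → push 164,35
BINARY_OP + → 164 + 35 = 199
STORE_FAST w → w=199
LOAD_FAST i → push 4
LOAD_CONST → push 1
BINARY_OP + → 4 + 1 = 5
STORE_FAST i → i=5
LOAD_FAST i → push 5
LOAD_CONST → push 5
COMPARE_OP bool(<) → 5 vs 5 = False
POP_JUMP_IF_FALSE → pop False; jump
LOAD_FAST w → push 199
RETURN_VALUE → return 199.

199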